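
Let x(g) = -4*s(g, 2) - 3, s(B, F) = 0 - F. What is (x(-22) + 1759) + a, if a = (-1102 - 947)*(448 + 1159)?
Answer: -3290979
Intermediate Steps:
a = -3292743 (a = -2049*1607 = -3292743)
s(B, F) = -F
x(g) = 5 (x(g) = -(-4)*2 - 3 = -4*(-2) - 3 = 8 - 3 = 5)
(x(-22) + 1759) + a = (5 + 1759) - 3292743 = 1764 - 3292743 = -3290979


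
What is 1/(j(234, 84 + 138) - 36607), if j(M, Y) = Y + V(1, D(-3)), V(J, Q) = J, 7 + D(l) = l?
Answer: -1/36384 ≈ -2.7485e-5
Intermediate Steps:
D(l) = -7 + l
j(M, Y) = 1 + Y (j(M, Y) = Y + 1 = 1 + Y)
1/(j(234, 84 + 138) - 36607) = 1/((1 + (84 + 138)) - 36607) = 1/((1 + 222) - 36607) = 1/(223 - 36607) = 1/(-36384) = -1/36384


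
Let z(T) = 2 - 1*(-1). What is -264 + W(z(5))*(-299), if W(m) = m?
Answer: -1161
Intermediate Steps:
z(T) = 3 (z(T) = 2 + 1 = 3)
-264 + W(z(5))*(-299) = -264 + 3*(-299) = -264 - 897 = -1161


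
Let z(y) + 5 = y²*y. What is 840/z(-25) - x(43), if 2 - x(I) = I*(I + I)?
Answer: 1925588/521 ≈ 3695.9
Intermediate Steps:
x(I) = 2 - 2*I² (x(I) = 2 - I*(I + I) = 2 - I*2*I = 2 - 2*I²)
z(y) = -5 + y³ (z(y) = -5 + y²*y = -5 + y³)
840/z(-25) - x(43) = 840/(-5 + (-25)³) - (2 - 2*43²) = 840/(-5 - 15625) - (2 - 2*1849) = 840/(-15630) - (2 - 3698) = 840*(-1/15630) - 1*(-3696) = -28/521 + 3696 = 1925588/521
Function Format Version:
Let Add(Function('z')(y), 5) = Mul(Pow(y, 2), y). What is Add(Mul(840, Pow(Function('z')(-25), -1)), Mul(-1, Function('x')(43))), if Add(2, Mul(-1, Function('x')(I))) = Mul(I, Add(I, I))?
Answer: Rational(1925588, 521) ≈ 3695.9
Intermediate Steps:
Function('x')(I) = Add(2, Mul(-2, Pow(I, 2))) (Function('x')(I) = Add(2, Mul(-1, Mul(I, Add(I, I)))) = Add(2, Mul(-1, Mul(I, Mul(2, I)))) = Add(2, Mul(-1, Mul(2, Pow(I, 2)))) = Add(2, Mul(-2, Pow(I, 2))))
Function('z')(y) = Add(-5, Pow(y, 3)) (Function('z')(y) = Add(-5, Mul(Pow(y, 2), y)) = Add(-5, Pow(y, 3)))
Add(Mul(840, Pow(Function('z')(-25), -1)), Mul(-1, Function('x')(43))) = Add(Mul(840, Pow(Add(-5, Pow(-25, 3)), -1)), Mul(-1, Add(2, Mul(-2, Pow(43, 2))))) = Add(Mul(840, Pow(Add(-5, -15625), -1)), Mul(-1, Add(2, Mul(-2, 1849)))) = Add(Mul(840, Pow(-15630, -1)), Mul(-1, Add(2, -3698))) = Add(Mul(840, Rational(-1, 15630)), Mul(-1, -3696)) = Add(Rational(-28, 521), 3696) = Rational(1925588, 521)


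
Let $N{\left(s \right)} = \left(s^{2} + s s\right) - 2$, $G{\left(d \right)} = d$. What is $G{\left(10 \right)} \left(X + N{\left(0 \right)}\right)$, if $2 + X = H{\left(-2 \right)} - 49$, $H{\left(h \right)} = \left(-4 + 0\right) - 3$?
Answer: $-600$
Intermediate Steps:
$H{\left(h \right)} = -7$ ($H{\left(h \right)} = -4 - 3 = -7$)
$X = -58$ ($X = -2 - 56 = -58$)
$N{\left(s \right)} = -2 + 2 s^{2}$ ($N{\left(s \right)} = \left(s^{2} + s^{2}\right) - 2 = 2 s^{2} - 2 = -2 + 2 s^{2}$)
$G{\left(10 \right)} \left(X + N{\left(0 \right)}\right) = 10 \left(-58 - \left(2 - 2 \cdot 0^{2}\right)\right) = 10 \left(-58 + \left(-2 + 2 \cdot 0\right)\right) = 10 \left(-58 + \left(-2 + 0\right)\right) = 10 \left(-58 - 2\right) = 10 \left(-60\right) = -600$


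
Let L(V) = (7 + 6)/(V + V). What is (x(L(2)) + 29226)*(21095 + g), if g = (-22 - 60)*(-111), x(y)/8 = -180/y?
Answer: 11299053066/13 ≈ 8.6916e+8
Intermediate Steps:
L(V) = 13/(2*V) (L(V) = 13/((2*V)) = 13*(1/(2*V)) = 13/(2*V))
x(y) = -1440/y (x(y) = 8*(-180/y) = -1440/y)
g = 9102 (g = -82*(-111) = 9102)
(x(L(2)) + 29226)*(21095 + g) = (-1440/((13/2)/2) + 29226)*(21095 + 9102) = (-1440/((13/2)*(½)) + 29226)*30197 = (-1440/13/4 + 29226)*30197 = (-1440*4/13 + 29226)*30197 = (-5760/13 + 29226)*30197 = (374178/13)*30197 = 11299053066/13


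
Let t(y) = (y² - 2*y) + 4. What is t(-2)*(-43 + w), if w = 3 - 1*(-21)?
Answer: -228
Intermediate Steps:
w = 24 (w = 3 + 21 = 24)
t(y) = 4 + y² - 2*y
t(-2)*(-43 + w) = (4 + (-2)² - 2*(-2))*(-43 + 24) = (4 + 4 + 4)*(-19) = 12*(-19) = -228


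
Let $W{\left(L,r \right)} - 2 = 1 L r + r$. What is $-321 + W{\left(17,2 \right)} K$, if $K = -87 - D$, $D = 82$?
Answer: $-6743$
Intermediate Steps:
$W{\left(L,r \right)} = 2 + r + L r$ ($W{\left(L,r \right)} = 2 + \left(1 L r + r\right) = 2 + \left(L r + r\right) = 2 + \left(r + L r\right) = 2 + r + L r$)
$K = -169$ ($K = -87 - 82 = -169$)
$-321 + W{\left(17,2 \right)} K = -321 + \left(2 + 2 + 17 \cdot 2\right) \left(-169\right) = -321 + \left(2 + 2 + 34\right) \left(-169\right) = -321 + 38 \left(-169\right) = -321 - 6422 = -6743$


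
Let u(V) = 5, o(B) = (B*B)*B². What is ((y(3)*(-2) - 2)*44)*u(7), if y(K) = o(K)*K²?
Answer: -321200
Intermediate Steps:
o(B) = B⁴ (o(B) = B²*B² = B⁴)
y(K) = K⁶ (y(K) = K⁴*K² = K⁶)
((y(3)*(-2) - 2)*44)*u(7) = ((3⁶*(-2) - 2)*44)*5 = ((729*(-2) - 2)*44)*5 = ((-1458 - 2)*44)*5 = -1460*44*5 = -64240*5 = -321200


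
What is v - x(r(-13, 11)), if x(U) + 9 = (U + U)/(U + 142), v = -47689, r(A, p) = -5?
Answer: -6532150/137 ≈ -47680.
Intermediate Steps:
x(U) = -9 + 2*U/(142 + U) (x(U) = -9 + (U + U)/(U + 142) = -9 + (2*U)/(142 + U) = -9 + 2*U/(142 + U))
v - x(r(-13, 11)) = -47689 - (-1278 - 7*(-5))/(142 - 5) = -47689 - (-1278 + 35)/137 = -47689 - (-1243)/137 = -47689 - 1*(-1243/137) = -47689 + 1243/137 = -6532150/137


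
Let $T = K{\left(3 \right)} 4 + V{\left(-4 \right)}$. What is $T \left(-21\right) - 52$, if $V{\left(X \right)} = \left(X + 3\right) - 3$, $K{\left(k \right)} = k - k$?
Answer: $32$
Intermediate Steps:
$K{\left(k \right)} = 0$
$V{\left(X \right)} = X$ ($V{\left(X \right)} = \left(3 + X\right) - 3 = X$)
$T = -4$ ($T = 0 \cdot 4 - 4 = 0 - 4 = -4$)
$T \left(-21\right) - 52 = \left(-4\right) \left(-21\right) - 52 = 84 - 52 = 32$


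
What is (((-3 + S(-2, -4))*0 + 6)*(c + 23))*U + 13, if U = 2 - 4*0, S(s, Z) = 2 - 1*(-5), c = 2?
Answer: 313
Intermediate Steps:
S(s, Z) = 7 (S(s, Z) = 2 + 5 = 7)
U = 2 (U = 2 + 0 = 2)
(((-3 + S(-2, -4))*0 + 6)*(c + 23))*U + 13 = (((-3 + 7)*0 + 6)*(2 + 23))*2 + 13 = ((4*0 + 6)*25)*2 + 13 = ((0 + 6)*25)*2 + 13 = (6*25)*2 + 13 = 150*2 + 13 = 300 + 13 = 313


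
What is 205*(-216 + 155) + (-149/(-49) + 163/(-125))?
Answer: -76582487/6125 ≈ -12503.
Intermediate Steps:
205*(-216 + 155) + (-149/(-49) + 163/(-125)) = 205*(-61) + (-149*(-1/49) + 163*(-1/125)) = -12505 + (149/49 - 163/125) = -12505 + 10638/6125 = -76582487/6125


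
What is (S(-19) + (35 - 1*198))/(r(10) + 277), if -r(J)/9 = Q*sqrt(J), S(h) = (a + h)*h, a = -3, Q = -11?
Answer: -70635/21281 + 25245*sqrt(10)/21281 ≈ 0.43216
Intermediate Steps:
S(h) = h*(-3 + h) (S(h) = (-3 + h)*h = h*(-3 + h))
r(J) = 99*sqrt(J) (r(J) = -(-99)*sqrt(J) = 99*sqrt(J))
(S(-19) + (35 - 1*198))/(r(10) + 277) = (-19*(-3 - 19) + (35 - 1*198))/(99*sqrt(10) + 277) = (-19*(-22) + (35 - 198))/(277 + 99*sqrt(10)) = (418 - 163)/(277 + 99*sqrt(10)) = 255/(277 + 99*sqrt(10))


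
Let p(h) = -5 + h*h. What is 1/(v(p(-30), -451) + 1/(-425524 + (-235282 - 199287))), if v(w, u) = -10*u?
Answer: 860093/3879019429 ≈ 0.00022173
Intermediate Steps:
p(h) = -5 + h²
1/(v(p(-30), -451) + 1/(-425524 + (-235282 - 199287))) = 1/(-10*(-451) + 1/(-425524 + (-235282 - 199287))) = 1/(4510 + 1/(-425524 - 434569)) = 1/(4510 + 1/(-860093)) = 1/(4510 - 1/860093) = 1/(3879019429/860093) = 860093/3879019429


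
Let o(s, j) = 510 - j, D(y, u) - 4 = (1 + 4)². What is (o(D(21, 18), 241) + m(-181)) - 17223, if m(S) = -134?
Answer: -17088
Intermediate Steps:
D(y, u) = 29 (D(y, u) = 4 + (1 + 4)² = 4 + 5² = 4 + 25 = 29)
(o(D(21, 18), 241) + m(-181)) - 17223 = ((510 - 1*241) - 134) - 17223 = ((510 - 241) - 134) - 17223 = (269 - 134) - 17223 = 135 - 17223 = -17088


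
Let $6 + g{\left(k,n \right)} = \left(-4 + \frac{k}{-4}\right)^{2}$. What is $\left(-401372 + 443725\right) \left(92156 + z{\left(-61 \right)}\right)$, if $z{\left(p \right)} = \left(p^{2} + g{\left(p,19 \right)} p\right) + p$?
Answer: $\frac{59945885611}{16} \approx 3.7466 \cdot 10^{9}$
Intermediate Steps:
$g{\left(k,n \right)} = -6 + \left(-4 - \frac{k}{4}\right)^{2}$ ($g{\left(k,n \right)} = -6 + \left(-4 + \frac{k}{-4}\right)^{2} = -6 + \left(-4 + k \left(- \frac{1}{4}\right)\right)^{2} = -6 + \left(-4 - \frac{k}{4}\right)^{2}$)
$z{\left(p \right)} = p + p^{2} + p \left(-6 + \frac{\left(16 + p\right)^{2}}{16}\right)$ ($z{\left(p \right)} = \left(p^{2} + \left(-6 + \frac{\left(16 + p\right)^{2}}{16}\right) p\right) + p = \left(p^{2} + p \left(-6 + \frac{\left(16 + p\right)^{2}}{16}\right)\right) + p = p + p^{2} + p \left(-6 + \frac{\left(16 + p\right)^{2}}{16}\right)$)
$\left(-401372 + 443725\right) \left(92156 + z{\left(-61 \right)}\right) = \left(-401372 + 443725\right) \left(92156 + \frac{1}{16} \left(-61\right) \left(176 + \left(-61\right)^{2} + 48 \left(-61\right)\right)\right) = 42353 \left(92156 + \frac{1}{16} \left(-61\right) \left(176 + 3721 - 2928\right)\right) = 42353 \left(92156 + \frac{1}{16} \left(-61\right) 969\right) = 42353 \left(92156 - \frac{59109}{16}\right) = 42353 \cdot \frac{1415387}{16} = \frac{59945885611}{16}$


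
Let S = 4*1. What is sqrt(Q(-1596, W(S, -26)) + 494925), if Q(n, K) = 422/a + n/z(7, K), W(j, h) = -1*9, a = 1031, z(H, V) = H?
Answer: 11*sqrt(4345818619)/1031 ≈ 703.35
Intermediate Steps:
S = 4
W(j, h) = -9
Q(n, K) = 422/1031 + n/7
sqrt(Q(-1596, W(S, -26)) + 494925) = sqrt((422/1031 + (1/7)*(-1596)) + 494925) = sqrt((422/1031 - 228) + 494925) = sqrt(-234646/1031 + 494925) = sqrt(510033029/1031) = 11*sqrt(4345818619)/1031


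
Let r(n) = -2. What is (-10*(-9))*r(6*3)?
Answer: -180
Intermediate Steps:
(-10*(-9))*r(6*3) = -10*(-9)*(-2) = 90*(-2) = -180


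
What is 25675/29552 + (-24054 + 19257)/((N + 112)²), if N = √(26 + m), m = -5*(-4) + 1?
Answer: 2224881310171/4615283865968 + 1074528*√47/156175009 ≈ 0.52924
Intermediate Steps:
m = 21 (m = 20 + 1 = 21)
N = √47 (N = √(26 + 21) = √47 ≈ 6.8557)
25675/29552 + (-24054 + 19257)/((N + 112)²) = 25675/29552 + (-24054 + 19257)/((√47 + 112)²) = 25675*(1/29552) - 4797/(112 + √47)² = 25675/29552 - 4797/(112 + √47)²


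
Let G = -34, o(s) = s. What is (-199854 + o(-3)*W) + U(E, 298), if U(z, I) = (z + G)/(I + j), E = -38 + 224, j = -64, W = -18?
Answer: -23376524/117 ≈ -1.9980e+5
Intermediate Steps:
E = 186
U(z, I) = (-34 + z)/(-64 + I) (U(z, I) = (z - 34)/(I - 64) = (-34 + z)/(-64 + I))
(-199854 + o(-3)*W) + U(E, 298) = (-199854 - 3*(-18)) + (-34 + 186)/(-64 + 298) = (-199854 + 54) + 152/234 = -199800 + (1/234)*152 = -199800 + 76/117 = -23376524/117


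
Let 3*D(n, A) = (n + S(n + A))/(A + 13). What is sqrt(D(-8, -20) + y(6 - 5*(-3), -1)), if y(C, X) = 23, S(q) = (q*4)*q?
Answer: 23*I*sqrt(105)/21 ≈ 11.223*I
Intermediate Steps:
S(q) = 4*q**2 (S(q) = (4*q)*q = 4*q**2)
D(n, A) = (n + 4*(A + n)**2)/(3*(13 + A)) (D(n, A) = ((n + 4*(n + A)**2)/(A + 13))/3 = ((n + 4*(A + n)**2)/(13 + A))/3 = (n + 4*(A + n)**2)/(3*(13 + A)))
sqrt(D(-8, -20) + y(6 - 5*(-3), -1)) = sqrt((-8 + 4*(-20 - 8)**2)/(3*(13 - 20)) + 23) = sqrt((1/3)*(-8 + 4*(-28)**2)/(-7) + 23) = sqrt((1/3)*(-1/7)*(-8 + 4*784) + 23) = sqrt((1/3)*(-1/7)*(-8 + 3136) + 23) = sqrt((1/3)*(-1/7)*3128 + 23) = sqrt(-3128/21 + 23) = sqrt(-2645/21) = 23*I*sqrt(105)/21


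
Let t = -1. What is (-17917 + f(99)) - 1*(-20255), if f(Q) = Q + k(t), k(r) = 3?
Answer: 2440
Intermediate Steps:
f(Q) = 3 + Q (f(Q) = Q + 3 = 3 + Q)
(-17917 + f(99)) - 1*(-20255) = (-17917 + (3 + 99)) - 1*(-20255) = (-17917 + 102) + 20255 = -17815 + 20255 = 2440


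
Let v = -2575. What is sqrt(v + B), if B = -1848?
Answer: I*sqrt(4423) ≈ 66.506*I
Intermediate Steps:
sqrt(v + B) = sqrt(-2575 - 1848) = sqrt(-4423) = I*sqrt(4423)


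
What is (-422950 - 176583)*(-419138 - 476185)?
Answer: 536775684159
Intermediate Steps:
(-422950 - 176583)*(-419138 - 476185) = -599533*(-895323) = 536775684159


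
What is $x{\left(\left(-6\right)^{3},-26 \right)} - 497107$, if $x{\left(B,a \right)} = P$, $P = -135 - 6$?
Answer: $-497248$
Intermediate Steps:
$P = -141$ ($P = -135 - 6 = -141$)
$x{\left(B,a \right)} = -141$
$x{\left(\left(-6\right)^{3},-26 \right)} - 497107 = -141 - 497107 = -497248$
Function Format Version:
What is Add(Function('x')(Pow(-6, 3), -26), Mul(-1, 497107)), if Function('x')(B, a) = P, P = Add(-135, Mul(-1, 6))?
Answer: -497248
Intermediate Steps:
P = -141 (P = Add(-135, -6) = -141)
Function('x')(B, a) = -141
Add(Function('x')(Pow(-6, 3), -26), Mul(-1, 497107)) = Add(-141, Mul(-1, 497107)) = Add(-141, -497107) = -497248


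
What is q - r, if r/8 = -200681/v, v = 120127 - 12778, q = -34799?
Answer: -3734032403/107349 ≈ -34784.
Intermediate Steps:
v = 107349
r = -1605448/107349 (r = 8*(-200681/107349) = -1605448/107349 ≈ -14.955)
q - r = -34799 - 1*(-1605448/107349) = -34799 + 1605448/107349 = -3734032403/107349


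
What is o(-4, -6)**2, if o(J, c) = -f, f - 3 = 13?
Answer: 256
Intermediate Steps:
f = 16 (f = 3 + 13 = 16)
o(J, c) = -16 (o(J, c) = -1*16 = -16)
o(-4, -6)**2 = (-16)**2 = 256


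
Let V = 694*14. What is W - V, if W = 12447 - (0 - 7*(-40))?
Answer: 2451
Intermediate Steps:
V = 9716
W = 12167 (W = 12447 - (0 + 280) = 12447 - 1*280 = 12447 - 280 = 12167)
W - V = 12167 - 1*9716 = 12167 - 9716 = 2451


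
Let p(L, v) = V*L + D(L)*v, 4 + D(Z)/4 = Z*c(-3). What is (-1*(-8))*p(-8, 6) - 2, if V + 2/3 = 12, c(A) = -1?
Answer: 122/3 ≈ 40.667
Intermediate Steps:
V = 34/3 (V = -⅔ + 12 = 34/3 ≈ 11.333)
D(Z) = -16 - 4*Z (D(Z) = -16 + 4*(Z*(-1)) = -16 + 4*(-Z) = -16 - 4*Z)
p(L, v) = 34*L/3 + v*(-16 - 4*L) (p(L, v) = 34*L/3 + (-16 - 4*L)*v = 34*L/3 + v*(-16 - 4*L))
(-1*(-8))*p(-8, 6) - 2 = (-1*(-8))*((34/3)*(-8) + 4*6*(-4 - 1*(-8))) - 2 = 8*(-272/3 + 4*6*(-4 + 8)) - 2 = 8*(-272/3 + 4*6*4) - 2 = 8*(-272/3 + 96) - 2 = 8*(16/3) - 2 = 128/3 - 2 = 122/3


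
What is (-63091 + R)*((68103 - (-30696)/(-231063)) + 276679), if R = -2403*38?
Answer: -4100293360156950/77021 ≈ -5.3236e+10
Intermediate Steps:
R = -91314
(-63091 + R)*((68103 - (-30696)/(-231063)) + 276679) = (-63091 - 91314)*((68103 - (-30696)/(-231063)) + 276679) = -154405*((68103 - (-30696)*(-1)/231063) + 276679) = -154405*((68103 - 1*10232/77021) + 276679) = -154405*((68103 - 10232/77021) + 276679) = -154405*(5245350931/77021 + 276679) = -154405*26555444190/77021 = -4100293360156950/77021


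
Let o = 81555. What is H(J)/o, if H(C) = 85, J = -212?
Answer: 17/16311 ≈ 0.0010422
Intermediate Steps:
H(J)/o = 85/81555 = 85*(1/81555) = 17/16311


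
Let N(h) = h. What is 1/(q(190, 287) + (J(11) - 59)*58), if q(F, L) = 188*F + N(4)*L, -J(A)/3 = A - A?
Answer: 1/33446 ≈ 2.9899e-5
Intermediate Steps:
J(A) = 0 (J(A) = -3*(A - A) = -3*0 = 0)
q(F, L) = 4*L + 188*F (q(F, L) = 188*F + 4*L = 4*L + 188*F)
1/(q(190, 287) + (J(11) - 59)*58) = 1/((4*287 + 188*190) + (0 - 59)*58) = 1/((1148 + 35720) - 59*58) = 1/(36868 - 3422) = 1/33446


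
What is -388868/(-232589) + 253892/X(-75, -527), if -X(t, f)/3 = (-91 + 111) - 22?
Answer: 29527409798/697767 ≈ 42317.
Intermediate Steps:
X(t, f) = 6 (X(t, f) = -3*((-91 + 111) - 22) = -3*(20 - 22) = -3*(-2) = 6)
-388868/(-232589) + 253892/X(-75, -527) = -388868/(-232589) + 253892/6 = -388868*(-1/232589) + 253892*(1/6) = 388868/232589 + 126946/3 = 29527409798/697767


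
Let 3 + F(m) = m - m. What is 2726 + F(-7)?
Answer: 2723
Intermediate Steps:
F(m) = -3 (F(m) = -3 + (m - m) = -3 + 0 = -3)
2726 + F(-7) = 2726 - 3 = 2723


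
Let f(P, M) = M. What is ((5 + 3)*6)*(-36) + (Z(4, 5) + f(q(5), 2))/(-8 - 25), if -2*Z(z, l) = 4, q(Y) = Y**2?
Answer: -1728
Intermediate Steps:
Z(z, l) = -2 (Z(z, l) = -1/2*4 = -2)
((5 + 3)*6)*(-36) + (Z(4, 5) + f(q(5), 2))/(-8 - 25) = ((5 + 3)*6)*(-36) + (-2 + 2)/(-8 - 25) = (8*6)*(-36) + 0/(-33) = 48*(-36) + 0*(-1/33) = -1728 + 0 = -1728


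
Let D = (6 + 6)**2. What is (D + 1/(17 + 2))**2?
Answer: 7491169/361 ≈ 20751.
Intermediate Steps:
D = 144 (D = 12**2 = 144)
(D + 1/(17 + 2))**2 = (144 + 1/(17 + 2))**2 = (144 + 1/19)**2 = (2737/19)**2 = 7491169/361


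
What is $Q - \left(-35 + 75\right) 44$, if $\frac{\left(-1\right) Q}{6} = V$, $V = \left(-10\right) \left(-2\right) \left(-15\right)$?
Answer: $40$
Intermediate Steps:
$V = -300$ ($V = 20 \left(-15\right) = -300$)
$Q = 1800$ ($Q = \left(-6\right) \left(-300\right) = 1800$)
$Q - \left(-35 + 75\right) 44 = 1800 - \left(-35 + 75\right) 44 = 1800 - 40 \cdot 44 = 1800 - 1760 = 40$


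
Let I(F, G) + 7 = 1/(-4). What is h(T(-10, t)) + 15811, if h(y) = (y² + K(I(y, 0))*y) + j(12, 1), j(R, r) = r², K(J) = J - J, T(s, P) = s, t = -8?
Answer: 15912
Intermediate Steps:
I(F, G) = -29/4 (I(F, G) = -7 + 1/(-4) = -7 - ¼ = -29/4)
K(J) = 0
h(y) = 1 + y² (h(y) = (y² + 0*y) + 1² = (y² + 0) + 1 = y² + 1 = 1 + y²)
h(T(-10, t)) + 15811 = (1 + (-10)²) + 15811 = (1 + 100) + 15811 = 101 + 15811 = 15912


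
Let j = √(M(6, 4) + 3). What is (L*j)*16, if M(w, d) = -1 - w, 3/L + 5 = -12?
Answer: -96*I/17 ≈ -5.6471*I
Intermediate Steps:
L = -3/17 (L = 3/(-5 - 12) = 3/(-17) = 3*(-1/17) = -3/17 ≈ -0.17647)
j = 2*I (j = √((-1 - 1*6) + 3) = √((-1 - 6) + 3) = √(-7 + 3) = √(-4) = 2*I ≈ 2.0*I)
(L*j)*16 = -6*I/17*16 = -96*I/17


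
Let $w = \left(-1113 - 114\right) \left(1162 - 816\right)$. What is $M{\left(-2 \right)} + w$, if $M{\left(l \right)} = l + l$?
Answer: $-424546$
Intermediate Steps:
$M{\left(l \right)} = 2 l$
$w = -424542$ ($w = \left(-1113 - 114\right) 346 = \left(-1227\right) 346 = -424542$)
$M{\left(-2 \right)} + w = 2 \left(-2\right) - 424542 = -4 - 424542 = -424546$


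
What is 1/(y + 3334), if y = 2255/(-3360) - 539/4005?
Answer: 897120/2990275259 ≈ 0.00030001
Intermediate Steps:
y = -722821/897120 (y = 2255*(-1/3360) - 539*1/4005 = -451/672 - 539/4005 = -722821/897120 ≈ -0.80571)
1/(y + 3334) = 1/(-722821/897120 + 3334) = 1/(2990275259/897120) = 897120/2990275259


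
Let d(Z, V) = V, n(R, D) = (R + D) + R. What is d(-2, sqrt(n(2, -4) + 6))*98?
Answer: 98*sqrt(6) ≈ 240.05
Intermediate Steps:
n(R, D) = D + 2*R (n(R, D) = (D + R) + R = D + 2*R)
d(-2, sqrt(n(2, -4) + 6))*98 = sqrt((-4 + 2*2) + 6)*98 = sqrt((-4 + 4) + 6)*98 = sqrt(0 + 6)*98 = sqrt(6)*98 = 98*sqrt(6)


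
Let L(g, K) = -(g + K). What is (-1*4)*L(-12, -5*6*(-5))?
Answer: 552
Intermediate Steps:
L(g, K) = -K - g (L(g, K) = -(K + g) = -K - g)
(-1*4)*L(-12, -5*6*(-5)) = (-1*4)*(-(-5*6)*(-5) - 1*(-12)) = -4*(-(-30)*(-5) + 12) = -4*(-1*150 + 12) = -4*(-150 + 12) = -4*(-138) = 552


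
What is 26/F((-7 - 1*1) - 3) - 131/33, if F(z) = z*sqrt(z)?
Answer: -131/33 + 26*I*sqrt(11)/121 ≈ -3.9697 + 0.71266*I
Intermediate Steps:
F(z) = z**(3/2)
26/F((-7 - 1*1) - 3) - 131/33 = 26/(((-7 - 1*1) - 3)**(3/2)) - 131/33 = 26/(((-7 - 1) - 3)**(3/2)) - 131*1/33 = 26/((-8 - 3)**(3/2)) - 131/33 = 26/((-11)**(3/2)) - 131/33 = 26/((-11*I*sqrt(11))) - 131/33 = 26*(I*sqrt(11)/121) - 131/33 = 26*I*sqrt(11)/121 - 131/33 = -131/33 + 26*I*sqrt(11)/121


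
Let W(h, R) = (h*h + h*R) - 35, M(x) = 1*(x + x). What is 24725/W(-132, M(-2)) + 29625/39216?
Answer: 1144475/535952 ≈ 2.1354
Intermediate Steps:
M(x) = 2*x (M(x) = 1*(2*x) = 2*x)
W(h, R) = -35 + h² + R*h (W(h, R) = (h² + R*h) - 35 = -35 + h² + R*h)
24725/W(-132, M(-2)) + 29625/39216 = 24725/(-35 + (-132)² + (2*(-2))*(-132)) + 29625/39216 = 24725/(-35 + 17424 - 4*(-132)) + 29625*(1/39216) = 24725/(-35 + 17424 + 528) + 9875/13072 = 24725/17917 + 9875/13072 = 24725*(1/17917) + 9875/13072 = 1075/779 + 9875/13072 = 1144475/535952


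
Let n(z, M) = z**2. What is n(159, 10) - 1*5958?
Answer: 19323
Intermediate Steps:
n(159, 10) - 1*5958 = 159**2 - 1*5958 = 25281 - 5958 = 19323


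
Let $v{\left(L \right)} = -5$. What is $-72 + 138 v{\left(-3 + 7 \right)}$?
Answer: $-762$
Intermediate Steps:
$-72 + 138 v{\left(-3 + 7 \right)} = -72 + 138 \left(-5\right) = -72 - 690 = -762$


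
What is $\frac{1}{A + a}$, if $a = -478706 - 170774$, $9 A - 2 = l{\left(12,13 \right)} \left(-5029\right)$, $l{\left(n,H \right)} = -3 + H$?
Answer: $- \frac{9}{5895608} \approx -1.5266 \cdot 10^{-6}$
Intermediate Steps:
$A = - \frac{50288}{9}$ ($A = \frac{2}{9} + \frac{\left(-3 + 13\right) \left(-5029\right)}{9} = \frac{2}{9} + \frac{10 \left(-5029\right)}{9} = \frac{2}{9} + \frac{1}{9} \left(-50290\right) = \frac{2}{9} - \frac{50290}{9} = - \frac{50288}{9} \approx -5587.6$)
$a = -649480$
$\frac{1}{A + a} = \frac{1}{- \frac{50288}{9} - 649480} = \frac{1}{- \frac{5895608}{9}} = - \frac{9}{5895608}$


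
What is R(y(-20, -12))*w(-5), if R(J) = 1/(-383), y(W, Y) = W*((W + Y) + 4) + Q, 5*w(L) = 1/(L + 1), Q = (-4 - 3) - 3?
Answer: 1/7660 ≈ 0.00013055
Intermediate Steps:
Q = -10 (Q = -7 - 3 = -10)
w(L) = 1/(5*(1 + L)) (w(L) = 1/(5*(L + 1)) = 1/(5*(1 + L)))
y(W, Y) = -10 + W*(4 + W + Y) (y(W, Y) = W*((W + Y) + 4) - 10 = W*(4 + W + Y) - 10 = -10 + W*(4 + W + Y))
R(J) = -1/383
R(y(-20, -12))*w(-5) = -1/(1915*(1 - 5)) = -1/(1915*(-4)) = -(-1)/(1915*4) = -1/383*(-1/20) = 1/7660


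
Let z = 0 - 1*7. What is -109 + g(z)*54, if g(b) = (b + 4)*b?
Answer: 1025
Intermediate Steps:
z = -7 (z = 0 - 7 = -7)
g(b) = b*(4 + b) (g(b) = (4 + b)*b = b*(4 + b))
-109 + g(z)*54 = -109 - 7*(4 - 7)*54 = -109 - 7*(-3)*54 = -109 + 21*54 = -109 + 1134 = 1025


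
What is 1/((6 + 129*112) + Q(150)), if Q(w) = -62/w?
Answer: 75/1084019 ≈ 6.9187e-5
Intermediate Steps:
1/((6 + 129*112) + Q(150)) = 1/((6 + 129*112) - 62/150) = 1/((6 + 14448) - 62*1/150) = 1/(14454 - 31/75) = 1/(1084019/75) = 75/1084019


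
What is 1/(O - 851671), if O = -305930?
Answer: -1/1157601 ≈ -8.6386e-7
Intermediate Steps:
1/(O - 851671) = 1/(-305930 - 851671) = 1/(-1157601) = -1/1157601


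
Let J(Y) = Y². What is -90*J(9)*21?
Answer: -153090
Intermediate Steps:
-90*J(9)*21 = -90*9²*21 = -90*81*21 = -7290*21 = -153090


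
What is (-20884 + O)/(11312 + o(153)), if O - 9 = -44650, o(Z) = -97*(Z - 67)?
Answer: -13105/594 ≈ -22.062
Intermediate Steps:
o(Z) = 6499 - 97*Z (o(Z) = -97*(-67 + Z) = 6499 - 97*Z)
O = -44641 (O = 9 - 44650 = -44641)
(-20884 + O)/(11312 + o(153)) = (-20884 - 44641)/(11312 + (6499 - 97*153)) = -65525/(11312 + (6499 - 14841)) = -65525/(11312 - 8342) = -65525/2970 = -65525*1/2970 = -13105/594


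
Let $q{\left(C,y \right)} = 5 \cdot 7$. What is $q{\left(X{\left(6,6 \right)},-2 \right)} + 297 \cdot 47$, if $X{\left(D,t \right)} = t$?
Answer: $13994$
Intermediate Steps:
$q{\left(C,y \right)} = 35$
$q{\left(X{\left(6,6 \right)},-2 \right)} + 297 \cdot 47 = 35 + 297 \cdot 47 = 35 + 13959 = 13994$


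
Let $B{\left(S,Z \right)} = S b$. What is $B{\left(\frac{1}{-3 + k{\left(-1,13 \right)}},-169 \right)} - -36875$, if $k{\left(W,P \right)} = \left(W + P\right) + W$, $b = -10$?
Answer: $\frac{147495}{4} \approx 36874.0$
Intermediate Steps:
$k{\left(W,P \right)} = P + 2 W$ ($k{\left(W,P \right)} = \left(P + W\right) + W = P + 2 W$)
$B{\left(S,Z \right)} = - 10 S$ ($B{\left(S,Z \right)} = S \left(-10\right) = - 10 S$)
$B{\left(\frac{1}{-3 + k{\left(-1,13 \right)}},-169 \right)} - -36875 = - \frac{10}{-3 + \left(13 + 2 \left(-1\right)\right)} - -36875 = - \frac{10}{-3 + \left(13 - 2\right)} + 36875 = - \frac{10}{-3 + 11} + 36875 = - \frac{10}{8} + 36875 = \left(-10\right) \frac{1}{8} + 36875 = - \frac{5}{4} + 36875 = \frac{147495}{4}$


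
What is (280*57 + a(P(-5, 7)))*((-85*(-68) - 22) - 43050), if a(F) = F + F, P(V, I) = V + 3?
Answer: -595031152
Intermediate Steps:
P(V, I) = 3 + V
a(F) = 2*F
(280*57 + a(P(-5, 7)))*((-85*(-68) - 22) - 43050) = (280*57 + 2*(3 - 5))*((-85*(-68) - 22) - 43050) = (15960 + 2*(-2))*((5780 - 22) - 43050) = (15960 - 4)*(5758 - 43050) = 15956*(-37292) = -595031152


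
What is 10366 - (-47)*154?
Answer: 17604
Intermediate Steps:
10366 - (-47)*154 = 10366 - 1*(-7238) = 10366 + 7238 = 17604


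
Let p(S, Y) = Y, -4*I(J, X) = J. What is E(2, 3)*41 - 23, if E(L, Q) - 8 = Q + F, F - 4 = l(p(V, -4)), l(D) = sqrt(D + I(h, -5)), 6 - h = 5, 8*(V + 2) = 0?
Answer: 592 + 41*I*sqrt(17)/2 ≈ 592.0 + 84.524*I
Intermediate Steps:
V = -2 (V = -2 + (1/8)*0 = -2 + 0 = -2)
h = 1 (h = 6 - 1*5 = 6 - 5 = 1)
I(J, X) = -J/4
l(D) = sqrt(-1/4 + D) (l(D) = sqrt(D - 1/4*1) = sqrt(D - 1/4) = sqrt(-1/4 + D))
F = 4 + I*sqrt(17)/2 (F = 4 + sqrt(-1 + 4*(-4))/2 = 4 + sqrt(-1 - 16)/2 = 4 + sqrt(-17)/2 = 4 + (I*sqrt(17))/2 = 4 + I*sqrt(17)/2 ≈ 4.0 + 2.0616*I)
E(L, Q) = 12 + Q + I*sqrt(17)/2 (E(L, Q) = 8 + (Q + (4 + I*sqrt(17)/2)) = 8 + (4 + Q + I*sqrt(17)/2) = 12 + Q + I*sqrt(17)/2)
E(2, 3)*41 - 23 = (12 + 3 + I*sqrt(17)/2)*41 - 23 = (15 + I*sqrt(17)/2)*41 - 23 = (615 + 41*I*sqrt(17)/2) - 23 = 592 + 41*I*sqrt(17)/2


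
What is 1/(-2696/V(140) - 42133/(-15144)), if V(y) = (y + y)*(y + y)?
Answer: 2318925/6371873 ≈ 0.36393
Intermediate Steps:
V(y) = 4*y² (V(y) = (2*y)*(2*y) = 4*y²)
1/(-2696/V(140) - 42133/(-15144)) = 1/(-2696/(4*140²) - 42133/(-15144)) = 1/(-2696/(4*19600) - 42133*(-1/15144)) = 1/(-2696/78400 + 42133/15144) = 1/(-2696*1/78400 + 42133/15144) = 1/(-337/9800 + 42133/15144) = 1/(6371873/2318925) = 2318925/6371873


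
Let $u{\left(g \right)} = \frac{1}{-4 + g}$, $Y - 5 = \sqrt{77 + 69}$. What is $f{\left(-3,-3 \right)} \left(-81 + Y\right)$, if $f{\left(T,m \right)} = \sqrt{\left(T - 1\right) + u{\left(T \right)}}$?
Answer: $\frac{i \sqrt{203} \left(-76 + \sqrt{146}\right)}{7} \approx - 130.1 i$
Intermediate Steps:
$Y = 5 + \sqrt{146}$ ($Y = 5 + \sqrt{77 + 69} = 5 + \sqrt{146} \approx 17.083$)
$f{\left(T,m \right)} = \sqrt{-1 + T + \frac{1}{-4 + T}}$ ($f{\left(T,m \right)} = \sqrt{\left(T - 1\right) + \frac{1}{-4 + T}} = \sqrt{\left(-1 + T\right) + \frac{1}{-4 + T}} = \sqrt{-1 + T + \frac{1}{-4 + T}}$)
$f{\left(-3,-3 \right)} \left(-81 + Y\right) = \sqrt{\frac{1 + \left(-1 - 3\right) \left(-4 - 3\right)}{-4 - 3}} \left(-81 + \left(5 + \sqrt{146}\right)\right) = \sqrt{\frac{1 - -28}{-7}} \left(-76 + \sqrt{146}\right) = \sqrt{- \frac{1 + 28}{7}} \left(-76 + \sqrt{146}\right) = \sqrt{\left(- \frac{1}{7}\right) 29} \left(-76 + \sqrt{146}\right) = \sqrt{- \frac{29}{7}} \left(-76 + \sqrt{146}\right) = \frac{i \sqrt{203}}{7} \left(-76 + \sqrt{146}\right) = \frac{i \sqrt{203} \left(-76 + \sqrt{146}\right)}{7}$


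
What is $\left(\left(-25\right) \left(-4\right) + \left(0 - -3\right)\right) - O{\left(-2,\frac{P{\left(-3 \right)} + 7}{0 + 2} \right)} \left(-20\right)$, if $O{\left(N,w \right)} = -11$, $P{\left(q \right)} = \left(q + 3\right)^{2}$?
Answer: $-117$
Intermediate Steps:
$P{\left(q \right)} = \left(3 + q\right)^{2}$
$\left(\left(-25\right) \left(-4\right) + \left(0 - -3\right)\right) - O{\left(-2,\frac{P{\left(-3 \right)} + 7}{0 + 2} \right)} \left(-20\right) = \left(\left(-25\right) \left(-4\right) + \left(0 - -3\right)\right) - \left(-11\right) \left(-20\right) = \left(100 + \left(0 + 3\right)\right) - 220 = \left(100 + 3\right) - 220 = 103 - 220 = -117$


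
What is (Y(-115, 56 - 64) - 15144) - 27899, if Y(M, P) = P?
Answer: -43051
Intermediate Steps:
(Y(-115, 56 - 64) - 15144) - 27899 = ((56 - 64) - 15144) - 27899 = (-8 - 15144) - 27899 = -15152 - 27899 = -43051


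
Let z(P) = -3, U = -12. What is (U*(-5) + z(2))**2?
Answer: 3249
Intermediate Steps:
(U*(-5) + z(2))**2 = (-12*(-5) - 3)**2 = (60 - 3)**2 = 57**2 = 3249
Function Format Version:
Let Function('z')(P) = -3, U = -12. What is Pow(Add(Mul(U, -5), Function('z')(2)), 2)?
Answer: 3249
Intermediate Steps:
Pow(Add(Mul(U, -5), Function('z')(2)), 2) = Pow(Add(Mul(-12, -5), -3), 2) = Pow(Add(60, -3), 2) = Pow(57, 2) = 3249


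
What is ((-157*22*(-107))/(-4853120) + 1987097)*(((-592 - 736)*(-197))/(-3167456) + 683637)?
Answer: 652568641830946512642221/480376376960 ≈ 1.3585e+12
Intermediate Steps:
((-157*22*(-107))/(-4853120) + 1987097)*(((-592 - 736)*(-197))/(-3167456) + 683637) = (-3454*(-107)*(-1/4853120) + 1987097)*(-1328*(-197)*(-1/3167456) + 683637) = (369578*(-1/4853120) + 1987097)*(261616*(-1/3167456) + 683637) = (-184789/2426560 + 1987097)*(-16351/197966 + 683637) = (4821809911531/2426560)*(135336865991/197966) = 652568641830946512642221/480376376960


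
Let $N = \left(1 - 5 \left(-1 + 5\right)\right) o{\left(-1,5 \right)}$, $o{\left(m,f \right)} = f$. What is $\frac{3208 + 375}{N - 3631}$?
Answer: $- \frac{3583}{3726} \approx -0.96162$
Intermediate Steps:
$N = -95$ ($N = \left(1 - 5 \left(-1 + 5\right)\right) 5 = \left(1 - 20\right) 5 = \left(-19\right) 5 = -95$)
$\frac{3208 + 375}{N - 3631} = \frac{3208 + 375}{-95 - 3631} = \frac{3583}{-3726} = 3583 \left(- \frac{1}{3726}\right) = - \frac{3583}{3726}$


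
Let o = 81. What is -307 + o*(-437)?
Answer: -35704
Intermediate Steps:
-307 + o*(-437) = -307 + 81*(-437) = -307 - 35397 = -35704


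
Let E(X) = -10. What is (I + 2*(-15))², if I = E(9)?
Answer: 1600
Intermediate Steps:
I = -10
(I + 2*(-15))² = (-10 + 2*(-15))² = (-10 - 30)² = (-40)² = 1600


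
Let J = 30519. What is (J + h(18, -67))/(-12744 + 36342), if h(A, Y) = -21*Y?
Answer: 5321/3933 ≈ 1.3529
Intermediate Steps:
(J + h(18, -67))/(-12744 + 36342) = (30519 - 21*(-67))/(-12744 + 36342) = (30519 + 1407)/23598 = 31926*(1/23598) = 5321/3933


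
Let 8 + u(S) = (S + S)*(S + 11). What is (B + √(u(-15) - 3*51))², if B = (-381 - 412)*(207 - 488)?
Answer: (222833 + I*√41)² ≈ 4.9655e+10 + 2.9e+6*I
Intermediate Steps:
u(S) = -8 + 2*S*(11 + S) (u(S) = -8 + (S + S)*(S + 11) = -8 + (2*S)*(11 + S) = -8 + 2*S*(11 + S))
B = 222833 (B = -793*(-281) = 222833)
(B + √(u(-15) - 3*51))² = (222833 + √((-8 + 2*(-15)² + 22*(-15)) - 3*51))² = (222833 + √((-8 + 2*225 - 330) - 153))² = (222833 + √((-8 + 450 - 330) - 153))² = (222833 + √(112 - 153))² = (222833 + √(-41))² = (222833 + I*√41)²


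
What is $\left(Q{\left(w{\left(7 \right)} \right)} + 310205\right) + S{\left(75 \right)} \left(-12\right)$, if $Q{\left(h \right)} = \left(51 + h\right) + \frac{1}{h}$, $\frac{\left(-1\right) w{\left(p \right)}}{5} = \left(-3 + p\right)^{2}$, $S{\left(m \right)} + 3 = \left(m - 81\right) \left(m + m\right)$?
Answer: $\frac{25680959}{80} \approx 3.2101 \cdot 10^{5}$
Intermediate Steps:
$S{\left(m \right)} = -3 + 2 m \left(-81 + m\right)$ ($S{\left(m \right)} = -3 + \left(m - 81\right) \left(m + m\right) = -3 + \left(-81 + m\right) 2 m = -3 + 2 m \left(-81 + m\right)$)
$w{\left(p \right)} = - 5 \left(-3 + p\right)^{2}$
$Q{\left(h \right)} = 51 + h + \frac{1}{h}$
$\left(Q{\left(w{\left(7 \right)} \right)} + 310205\right) + S{\left(75 \right)} \left(-12\right) = \left(\left(51 - 5 \left(-3 + 7\right)^{2} + \frac{1}{\left(-5\right) \left(-3 + 7\right)^{2}}\right) + 310205\right) + \left(-3 - 12150 + 2 \cdot 75^{2}\right) \left(-12\right) = \left(\left(51 - 5 \cdot 4^{2} + \frac{1}{\left(-5\right) 4^{2}}\right) + 310205\right) + \left(-3 - 12150 + 2 \cdot 5625\right) \left(-12\right) = \left(\left(51 - 80 + \frac{1}{\left(-5\right) 16}\right) + 310205\right) + \left(-3 - 12150 + 11250\right) \left(-12\right) = \left(\left(51 - 80 + \frac{1}{-80}\right) + 310205\right) - -10836 = \left(\left(51 - 80 - \frac{1}{80}\right) + 310205\right) + 10836 = \left(- \frac{2321}{80} + 310205\right) + 10836 = \frac{24814079}{80} + 10836 = \frac{25680959}{80}$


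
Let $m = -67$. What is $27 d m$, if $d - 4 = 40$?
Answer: $-79596$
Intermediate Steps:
$d = 44$ ($d = 4 + 40 = 44$)
$27 d m = 27 \cdot 44 \left(-67\right) = 1188 \left(-67\right) = -79596$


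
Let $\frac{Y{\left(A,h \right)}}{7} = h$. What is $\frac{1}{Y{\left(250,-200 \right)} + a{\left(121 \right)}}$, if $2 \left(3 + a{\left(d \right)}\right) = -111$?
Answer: $- \frac{2}{2917} \approx -0.00068564$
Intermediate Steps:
$a{\left(d \right)} = - \frac{117}{2}$ ($a{\left(d \right)} = -3 + \frac{1}{2} \left(-111\right) = -3 - \frac{111}{2} = - \frac{117}{2}$)
$Y{\left(A,h \right)} = 7 h$
$\frac{1}{Y{\left(250,-200 \right)} + a{\left(121 \right)}} = \frac{1}{7 \left(-200\right) - \frac{117}{2}} = \frac{1}{-1400 - \frac{117}{2}} = \frac{1}{- \frac{2917}{2}} = - \frac{2}{2917}$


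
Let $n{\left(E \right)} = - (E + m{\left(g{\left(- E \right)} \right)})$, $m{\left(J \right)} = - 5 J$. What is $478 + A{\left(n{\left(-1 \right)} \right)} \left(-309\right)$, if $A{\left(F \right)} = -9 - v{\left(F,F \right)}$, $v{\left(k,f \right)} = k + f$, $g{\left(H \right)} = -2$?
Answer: $-2303$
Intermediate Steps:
$v{\left(k,f \right)} = f + k$
$n{\left(E \right)} = -10 - E$ ($n{\left(E \right)} = - (E - -10) = - (E + 10) = - (10 + E) = -10 - E$)
$A{\left(F \right)} = -9 - 2 F$ ($A{\left(F \right)} = -9 - \left(F + F\right) = -9 - 2 F$)
$478 + A{\left(n{\left(-1 \right)} \right)} \left(-309\right) = 478 + \left(-9 - 2 \left(-10 - -1\right)\right) \left(-309\right) = 478 + \left(-9 - 2 \left(-10 + 1\right)\right) \left(-309\right) = 478 + \left(-9 - -18\right) \left(-309\right) = 478 + \left(-9 + 18\right) \left(-309\right) = 478 + 9 \left(-309\right) = 478 - 2781 = -2303$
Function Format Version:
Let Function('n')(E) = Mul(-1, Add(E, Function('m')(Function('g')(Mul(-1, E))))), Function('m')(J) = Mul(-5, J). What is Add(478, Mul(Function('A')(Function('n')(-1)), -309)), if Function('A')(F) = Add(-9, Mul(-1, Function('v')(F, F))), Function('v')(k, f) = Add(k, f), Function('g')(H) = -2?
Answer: -2303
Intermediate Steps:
Function('v')(k, f) = Add(f, k)
Function('n')(E) = Add(-10, Mul(-1, E)) (Function('n')(E) = Mul(-1, Add(E, Mul(-5, -2))) = Mul(-1, Add(E, 10)) = Mul(-1, Add(10, E)) = Add(-10, Mul(-1, E)))
Function('A')(F) = Add(-9, Mul(-2, F)) (Function('A')(F) = Add(-9, Mul(-1, Add(F, F))) = Add(-9, Mul(-1, Mul(2, F))) = Add(-9, Mul(-2, F)))
Add(478, Mul(Function('A')(Function('n')(-1)), -309)) = Add(478, Mul(Add(-9, Mul(-2, Add(-10, Mul(-1, -1)))), -309)) = Add(478, Mul(Add(-9, Mul(-2, Add(-10, 1))), -309)) = Add(478, Mul(Add(-9, Mul(-2, -9)), -309)) = Add(478, Mul(Add(-9, 18), -309)) = Add(478, Mul(9, -309)) = Add(478, -2781) = -2303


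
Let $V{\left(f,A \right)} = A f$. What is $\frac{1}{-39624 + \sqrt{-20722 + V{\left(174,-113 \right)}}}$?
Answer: $- \frac{4953}{196262720} - \frac{i \sqrt{631}}{196262720} \approx -2.5237 \cdot 10^{-5} - 1.2799 \cdot 10^{-7} i$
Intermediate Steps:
$\frac{1}{-39624 + \sqrt{-20722 + V{\left(174,-113 \right)}}} = \frac{1}{-39624 + \sqrt{-20722 - 19662}} = \frac{1}{-39624 + \sqrt{-40384}} = \frac{1}{-39624 + 8 i \sqrt{631}}$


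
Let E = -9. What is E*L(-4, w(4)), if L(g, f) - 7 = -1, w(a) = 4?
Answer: -54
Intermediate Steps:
L(g, f) = 6 (L(g, f) = 7 - 1 = 6)
E*L(-4, w(4)) = -9*6 = -54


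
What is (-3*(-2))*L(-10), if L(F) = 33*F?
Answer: -1980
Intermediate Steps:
(-3*(-2))*L(-10) = (-3*(-2))*(33*(-10)) = 6*(-330) = -1980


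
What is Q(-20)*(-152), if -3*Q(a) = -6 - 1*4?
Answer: -1520/3 ≈ -506.67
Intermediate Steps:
Q(a) = 10/3 (Q(a) = -(-6 - 1*4)/3 = -(-6 - 4)/3 = -1/3*(-10) = 10/3)
Q(-20)*(-152) = (10/3)*(-152) = -1520/3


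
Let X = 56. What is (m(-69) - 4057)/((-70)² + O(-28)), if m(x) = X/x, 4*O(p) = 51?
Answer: -1119956/1355919 ≈ -0.82598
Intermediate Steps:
O(p) = 51/4 (O(p) = (¼)*51 = 51/4)
m(x) = 56/x
(m(-69) - 4057)/((-70)² + O(-28)) = (56/(-69) - 4057)/((-70)² + 51/4) = (56*(-1/69) - 4057)/(4900 + 51/4) = (-56/69 - 4057)/(19651/4) = -279989/69*4/19651 = -1119956/1355919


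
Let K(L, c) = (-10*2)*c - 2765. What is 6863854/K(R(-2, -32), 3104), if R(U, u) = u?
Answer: -6863854/64845 ≈ -105.85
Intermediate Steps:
K(L, c) = -2765 - 20*c (K(L, c) = -20*c - 2765 = -2765 - 20*c)
6863854/K(R(-2, -32), 3104) = 6863854/(-2765 - 20*3104) = 6863854/(-2765 - 62080) = 6863854/(-64845) = 6863854*(-1/64845) = -6863854/64845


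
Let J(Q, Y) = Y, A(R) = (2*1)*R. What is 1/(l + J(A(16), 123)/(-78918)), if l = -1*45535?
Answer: -26306/1197843751 ≈ -2.1961e-5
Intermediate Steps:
A(R) = 2*R
l = -45535
1/(l + J(A(16), 123)/(-78918)) = 1/(-45535 + 123/(-78918)) = 1/(-45535 + 123*(-1/78918)) = 1/(-45535 - 41/26306) = 1/(-1197843751/26306) = -26306/1197843751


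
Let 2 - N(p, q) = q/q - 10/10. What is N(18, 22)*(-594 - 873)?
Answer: -2934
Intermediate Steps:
N(p, q) = 2 (N(p, q) = 2 - (q/q - 10/10) = 2 - (1 - 10*⅒) = 2 - (1 - 1) = 2 - 1*0 = 2 + 0 = 2)
N(18, 22)*(-594 - 873) = 2*(-594 - 873) = 2*(-1467) = -2934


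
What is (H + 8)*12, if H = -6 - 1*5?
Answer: -36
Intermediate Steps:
H = -11 (H = -6 - 5 = -11)
(H + 8)*12 = (-11 + 8)*12 = -3*12 = -36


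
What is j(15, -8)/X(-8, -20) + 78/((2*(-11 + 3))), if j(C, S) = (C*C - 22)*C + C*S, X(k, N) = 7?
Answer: 23127/56 ≈ 412.98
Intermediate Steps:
j(C, S) = C*S + C*(-22 + C²) (j(C, S) = (C² - 22)*C + C*S = (-22 + C²)*C + C*S = C*(-22 + C²) + C*S = C*S + C*(-22 + C²))
j(15, -8)/X(-8, -20) + 78/((2*(-11 + 3))) = (15*(-22 - 8 + 15²))/7 + 78/((2*(-11 + 3))) = (15*(-22 - 8 + 225))*(⅐) + 78/((2*(-8))) = (15*195)*(⅐) + 78/(-16) = 2925*(⅐) + 78*(-1/16) = 2925/7 - 39/8 = 23127/56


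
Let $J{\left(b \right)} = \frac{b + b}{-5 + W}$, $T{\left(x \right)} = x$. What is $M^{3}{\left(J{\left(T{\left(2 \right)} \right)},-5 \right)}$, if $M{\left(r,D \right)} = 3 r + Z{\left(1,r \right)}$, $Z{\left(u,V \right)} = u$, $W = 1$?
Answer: $-8$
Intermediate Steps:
$J{\left(b \right)} = - \frac{b}{2}$ ($J{\left(b \right)} = \frac{b + b}{-5 + 1} = \frac{2 b}{-4} = - \frac{2 b}{4} = - \frac{b}{2}$)
$M{\left(r,D \right)} = 1 + 3 r$ ($M{\left(r,D \right)} = 3 r + 1 = 1 + 3 r$)
$M^{3}{\left(J{\left(T{\left(2 \right)} \right)},-5 \right)} = \left(1 + 3 \left(\left(- \frac{1}{2}\right) 2\right)\right)^{3} = \left(1 + 3 \left(-1\right)\right)^{3} = \left(1 - 3\right)^{3} = \left(-2\right)^{3} = -8$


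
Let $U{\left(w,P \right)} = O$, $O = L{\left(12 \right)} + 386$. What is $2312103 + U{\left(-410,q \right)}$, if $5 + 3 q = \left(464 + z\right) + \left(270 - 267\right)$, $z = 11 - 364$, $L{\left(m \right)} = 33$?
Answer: $2312522$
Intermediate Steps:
$z = -353$
$q = \frac{109}{3}$ ($q = - \frac{5}{3} + \frac{\left(464 - 353\right) + \left(270 - 267\right)}{3} = - \frac{5}{3} + \frac{111 + \left(270 - 267\right)}{3} = - \frac{5}{3} + \frac{111 + 3}{3} = - \frac{5}{3} + \frac{1}{3} \cdot 114 = - \frac{5}{3} + 38 = \frac{109}{3} \approx 36.333$)
$O = 419$ ($O = 33 + 386 = 419$)
$U{\left(w,P \right)} = 419$
$2312103 + U{\left(-410,q \right)} = 2312103 + 419 = 2312522$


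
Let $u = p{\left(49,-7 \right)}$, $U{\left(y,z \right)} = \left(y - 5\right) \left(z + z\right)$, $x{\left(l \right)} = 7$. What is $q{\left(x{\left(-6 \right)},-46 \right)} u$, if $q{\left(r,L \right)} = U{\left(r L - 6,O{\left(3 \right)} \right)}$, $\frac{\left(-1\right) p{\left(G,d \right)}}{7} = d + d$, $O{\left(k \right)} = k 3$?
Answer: $-587412$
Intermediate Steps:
$O{\left(k \right)} = 3 k$
$U{\left(y,z \right)} = 2 z \left(-5 + y\right)$ ($U{\left(y,z \right)} = \left(-5 + y\right) 2 z = 2 z \left(-5 + y\right)$)
$p{\left(G,d \right)} = - 14 d$ ($p{\left(G,d \right)} = - 7 \left(d + d\right) = - 7 \cdot 2 d = - 14 d$)
$q{\left(r,L \right)} = -198 + 18 L r$ ($q{\left(r,L \right)} = 2 \cdot 3 \cdot 3 \left(-5 + \left(r L - 6\right)\right) = 2 \cdot 9 \left(-5 + \left(L r - 6\right)\right) = 2 \cdot 9 \left(-5 + \left(-6 + L r\right)\right) = 2 \cdot 9 \left(-11 + L r\right) = -198 + 18 L r$)
$u = 98$ ($u = \left(-14\right) \left(-7\right) = 98$)
$q{\left(x{\left(-6 \right)},-46 \right)} u = \left(-198 + 18 \left(-46\right) 7\right) 98 = \left(-198 - 5796\right) 98 = \left(-5994\right) 98 = -587412$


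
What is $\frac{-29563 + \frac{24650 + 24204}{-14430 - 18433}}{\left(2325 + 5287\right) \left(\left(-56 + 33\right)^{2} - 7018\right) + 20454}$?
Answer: $\frac{323859241}{540857216494} \approx 0.00059879$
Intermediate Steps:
$\frac{-29563 + \frac{24650 + 24204}{-14430 - 18433}}{\left(2325 + 5287\right) \left(\left(-56 + 33\right)^{2} - 7018\right) + 20454} = \frac{-29563 + \frac{48854}{-32863}}{7612 \left(\left(-23\right)^{2} - 7018\right) + 20454} = \frac{-29563 + 48854 \left(- \frac{1}{32863}\right)}{7612 \left(529 - 7018\right) + 20454} = \frac{-29563 - \frac{48854}{32863}}{7612 \left(-6489\right) + 20454} = - \frac{971577723}{32863 \left(-49394268 + 20454\right)} = - \frac{971577723}{32863 \left(-49373814\right)} = \left(- \frac{971577723}{32863}\right) \left(- \frac{1}{49373814}\right) = \frac{323859241}{540857216494}$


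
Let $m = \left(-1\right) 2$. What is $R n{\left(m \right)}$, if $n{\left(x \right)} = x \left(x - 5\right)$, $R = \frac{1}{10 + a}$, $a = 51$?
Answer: $\frac{14}{61} \approx 0.22951$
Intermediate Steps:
$m = -2$
$R = \frac{1}{61}$ ($R = \frac{1}{10 + 51} = \frac{1}{61} \approx 0.016393$)
$n{\left(x \right)} = x \left(-5 + x\right)$
$R n{\left(m \right)} = \frac{\left(-2\right) \left(-5 - 2\right)}{61} = \frac{\left(-2\right) \left(-7\right)}{61} = \frac{1}{61} \cdot 14 = \frac{14}{61}$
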